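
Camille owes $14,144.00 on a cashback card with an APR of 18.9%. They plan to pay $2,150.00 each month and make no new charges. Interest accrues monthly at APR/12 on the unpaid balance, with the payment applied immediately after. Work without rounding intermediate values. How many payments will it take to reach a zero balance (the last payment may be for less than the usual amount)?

Monthly rate r = 18.9%/12 = 1.575% = 0.01575.
Recurrence: B ← B·(1+r) − $2,150.00.
Month 1: interest $222.77; balance after payment $12,216.77.
Month 2: interest $192.41; balance after payment $10,259.18.
Closed form: n = −ln(1 − rB₀/P)/ln(1+r) = −ln(0.89639)/ln(1.01575) ≈ 7.000, so the balance reaches zero during payment 7.

7 payments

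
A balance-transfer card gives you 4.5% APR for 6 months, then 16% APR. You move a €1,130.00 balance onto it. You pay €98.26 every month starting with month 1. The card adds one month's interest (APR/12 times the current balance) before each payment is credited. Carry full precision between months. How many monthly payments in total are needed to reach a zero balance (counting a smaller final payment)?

12 payments

Promo months 1–6 at r₀ = 4.5%/12 = 0.00375; months 7+ at r₁ = 16%/12 = 0.0133333.
After month 6: iterate B ← B·(1+r₀) − €98.26 for 6 months → €560.55.
Then at r₁ with €98.26/mo: n₂ = −ln(1 − r₁·B/P)/ln(1+r₁) ≈ 5.97 → 6 more payments.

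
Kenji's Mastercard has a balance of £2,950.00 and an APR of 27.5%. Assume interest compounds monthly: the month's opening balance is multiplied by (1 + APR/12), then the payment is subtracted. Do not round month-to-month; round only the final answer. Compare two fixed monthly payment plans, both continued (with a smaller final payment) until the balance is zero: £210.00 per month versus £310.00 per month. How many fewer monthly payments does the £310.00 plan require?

7 fewer payments

Monthly rate r = 27.5%/12 = 2.29167% = 0.0229167.
At £210.00/mo: n = ⌈−ln(1 − rB₀/P)/ln(1+r)⌉ = 18 payments (last £30.98); total interest = total paid − £2,950.00 = £650.98.
At £310.00/mo: 11 payments (last £266.13); total interest £416.13.
Payments saved = 18 − 11 = 7.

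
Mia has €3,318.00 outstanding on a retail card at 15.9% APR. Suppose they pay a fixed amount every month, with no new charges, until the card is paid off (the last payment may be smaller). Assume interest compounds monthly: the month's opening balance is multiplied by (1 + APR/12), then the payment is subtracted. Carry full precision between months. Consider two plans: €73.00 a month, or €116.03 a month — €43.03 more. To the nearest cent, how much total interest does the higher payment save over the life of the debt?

Monthly rate r = 15.9%/12 = 1.325% = 0.01325.
At €73.00/mo: n = ⌈−ln(1 − rB₀/P)/ln(1+r)⌉ = 71 payments (last €2.77); total interest = total paid − €3,318.00 = €1,794.77.
At €116.03/mo: 37 payments (last €21.20); total interest €880.28.
Interest saved = €1,794.77 − €880.28 = €914.49.

€914.49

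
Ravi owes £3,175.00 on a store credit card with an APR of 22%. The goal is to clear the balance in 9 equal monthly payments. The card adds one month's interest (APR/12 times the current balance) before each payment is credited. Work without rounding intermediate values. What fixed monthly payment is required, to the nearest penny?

Monthly rate r = 22%/12 = 1.83333% = 0.0183333.
Level-payment amortization: P = B₀·r / (1 − (1+r)^(−n)) = 3175.00·0.0183333 / (1 − 1.01833^(−9)).
Denominator 1 − (1+r)^(−9) = 0.150838371.
P = 58.2083 / 0.150838371 ≈ 385.90.

£385.90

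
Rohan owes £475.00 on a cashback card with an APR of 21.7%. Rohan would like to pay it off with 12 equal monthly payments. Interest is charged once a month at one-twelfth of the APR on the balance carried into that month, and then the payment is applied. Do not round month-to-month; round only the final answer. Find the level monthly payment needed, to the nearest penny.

£44.39

Monthly rate r = 21.7%/12 = 1.80833% = 0.0180833.
Level-payment amortization: P = B₀·r / (1 − (1+r)^(−n)) = 475.00·0.0180833 / (1 − 1.01808^(−12)).
Denominator 1 − (1+r)^(−12) = 0.193507996.
P = 8.58958 / 0.193507996 ≈ 44.39.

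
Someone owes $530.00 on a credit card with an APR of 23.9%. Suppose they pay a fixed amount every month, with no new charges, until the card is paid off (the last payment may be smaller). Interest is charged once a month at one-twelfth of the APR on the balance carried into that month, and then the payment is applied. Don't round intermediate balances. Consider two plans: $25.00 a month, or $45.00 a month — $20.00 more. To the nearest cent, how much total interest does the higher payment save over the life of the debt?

Monthly rate r = 23.9%/12 = 1.99167% = 0.0199167.
At $25.00/mo: n = ⌈−ln(1 − rB₀/P)/ln(1+r)⌉ = 28 payments (last $20.47); total interest = total paid − $530.00 = $165.47.
At $45.00/mo: 14 payments (last $25.10); total interest $80.10.
Interest saved = $165.47 − $80.10 = $85.37.

$85.37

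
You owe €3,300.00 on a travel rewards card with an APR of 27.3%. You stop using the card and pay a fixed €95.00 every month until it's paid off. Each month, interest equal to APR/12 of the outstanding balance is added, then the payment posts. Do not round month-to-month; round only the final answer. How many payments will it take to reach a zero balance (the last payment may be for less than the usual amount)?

Monthly rate r = 27.3%/12 = 2.275% = 0.02275.
Recurrence: B ← B·(1+r) − €95.00.
Month 1: interest €75.08; balance after payment €3,280.07.
Month 2: interest €74.62; balance after payment €3,259.70.
Closed form: n = −ln(1 − rB₀/P)/ln(1+r) = −ln(0.20974)/ln(1.02275) ≈ 69.433, so the balance reaches zero during payment 70.

70 months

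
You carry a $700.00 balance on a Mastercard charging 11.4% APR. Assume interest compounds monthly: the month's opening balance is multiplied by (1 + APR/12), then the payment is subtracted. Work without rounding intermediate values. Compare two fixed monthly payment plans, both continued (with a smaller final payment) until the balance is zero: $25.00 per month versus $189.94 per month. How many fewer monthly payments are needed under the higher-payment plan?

29 fewer payments

Monthly rate r = 11.4%/12 = 0.95% = 0.0095.
At $25.00/mo: n = ⌈−ln(1 − rB₀/P)/ln(1+r)⌉ = 33 payments (last $17.69); total interest = total paid − $700.00 = $117.69.
At $189.94/mo: 4 payments (last $146.27); total interest $16.09.
Payments saved = 33 − 4 = 29.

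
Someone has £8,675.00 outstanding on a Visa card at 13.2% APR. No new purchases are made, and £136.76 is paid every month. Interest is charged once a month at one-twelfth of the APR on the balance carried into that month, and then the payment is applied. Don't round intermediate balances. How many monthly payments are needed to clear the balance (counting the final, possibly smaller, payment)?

110 payments

Monthly rate r = 13.2%/12 = 1.1% = 0.011.
Recurrence: B ← B·(1+r) − £136.76.
Month 1: interest £95.42; balance after payment £8,633.66.
Month 2: interest £94.97; balance after payment £8,591.88.
Closed form: n = −ln(1 − rB₀/P)/ln(1+r) = −ln(0.30224)/ln(1.011) ≈ 109.372, so the balance reaches zero during payment 110.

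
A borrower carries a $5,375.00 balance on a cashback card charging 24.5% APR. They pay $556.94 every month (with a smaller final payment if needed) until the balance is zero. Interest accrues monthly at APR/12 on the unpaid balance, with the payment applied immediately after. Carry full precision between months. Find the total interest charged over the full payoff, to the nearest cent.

Monthly rate r = 24.5%/12 = 2.04167% = 0.0204167.
Payoff takes n = ⌈−ln(1 − rB₀/P)/ln(1+r)⌉ = ⌈10.858⌉ = 11 payments; the last is $478.52.
Total paid = 10·$556.94 + $478.52 = $6,047.92.
Total interest = total paid − principal = $6,047.92 − $5,375.00 = $672.92.

$672.92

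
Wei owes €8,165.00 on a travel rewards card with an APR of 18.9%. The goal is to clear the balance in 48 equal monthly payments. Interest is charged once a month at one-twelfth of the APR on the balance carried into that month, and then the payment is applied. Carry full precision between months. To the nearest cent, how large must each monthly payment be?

Monthly rate r = 18.9%/12 = 1.575% = 0.01575.
Level-payment amortization: P = B₀·r / (1 − (1+r)^(−n)) = 8165.00·0.01575 / (1 − 1.01575^(−48)).
Denominator 1 − (1+r)^(−48) = 0.527684594.
P = 128.599 / 0.527684594 ≈ 243.70.

€243.70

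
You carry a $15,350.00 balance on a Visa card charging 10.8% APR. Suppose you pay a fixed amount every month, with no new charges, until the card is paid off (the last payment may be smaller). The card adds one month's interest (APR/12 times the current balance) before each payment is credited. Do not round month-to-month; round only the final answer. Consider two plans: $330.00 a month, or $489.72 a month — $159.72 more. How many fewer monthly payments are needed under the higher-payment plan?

24 fewer payments

Monthly rate r = 10.8%/12 = 0.9% = 0.009.
At $330.00/mo: n = ⌈−ln(1 − rB₀/P)/ln(1+r)⌉ = 61 payments (last $176.95); total interest = total paid − $15,350.00 = $4,626.95.
At $489.72/mo: 37 payments (last $485.07); total interest $2,764.99.
Payments saved = 61 − 37 = 24.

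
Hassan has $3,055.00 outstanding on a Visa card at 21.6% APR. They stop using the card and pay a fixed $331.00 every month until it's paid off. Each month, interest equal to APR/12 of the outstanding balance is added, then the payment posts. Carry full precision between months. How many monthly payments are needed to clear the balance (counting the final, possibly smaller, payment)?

11 payments

Monthly rate r = 21.6%/12 = 1.8% = 0.018.
Recurrence: B ← B·(1+r) − $331.00.
Month 1: interest $54.99; balance after payment $2,778.99.
Month 2: interest $50.02; balance after payment $2,498.01.
Closed form: n = −ln(1 − rB₀/P)/ln(1+r) = −ln(0.83387)/ln(1.018) ≈ 10.184, so the balance reaches zero during payment 11.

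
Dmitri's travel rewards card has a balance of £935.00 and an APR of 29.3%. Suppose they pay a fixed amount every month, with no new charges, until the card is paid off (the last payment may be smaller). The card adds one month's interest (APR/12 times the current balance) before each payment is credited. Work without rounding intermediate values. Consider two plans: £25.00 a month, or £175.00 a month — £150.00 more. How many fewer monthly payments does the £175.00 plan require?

96 fewer payments

Monthly rate r = 29.3%/12 = 2.44167% = 0.0244167.
At £25.00/mo: n = ⌈−ln(1 − rB₀/P)/ln(1+r)⌉ = 102 payments (last £7.84); total interest = total paid − £935.00 = £1,597.84.
At £175.00/mo: 6 payments (last £139.40); total interest £79.40.
Payments saved = 102 − 6 = 96.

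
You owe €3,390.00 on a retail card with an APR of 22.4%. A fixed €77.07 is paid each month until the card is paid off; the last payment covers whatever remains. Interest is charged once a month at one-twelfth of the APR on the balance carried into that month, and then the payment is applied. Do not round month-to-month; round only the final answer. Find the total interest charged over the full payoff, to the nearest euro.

€3,781

Monthly rate r = 22.4%/12 = 1.86667% = 0.0186667.
Payoff takes n = ⌈−ln(1 − rB₀/P)/ln(1+r)⌉ = ⌈93.042⌉ = 94 payments; the last is €3.25.
Total paid = 93·€77.07 + €3.25 = €7,170.76.
Total interest = total paid − principal = €7,170.76 − €3,390.00 = €3,780.76.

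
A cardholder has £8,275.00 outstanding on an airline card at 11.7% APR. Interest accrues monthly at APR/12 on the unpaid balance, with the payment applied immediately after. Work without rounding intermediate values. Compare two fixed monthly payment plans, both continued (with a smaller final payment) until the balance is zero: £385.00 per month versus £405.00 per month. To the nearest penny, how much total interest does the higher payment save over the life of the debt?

£58.35

Monthly rate r = 11.7%/12 = 0.975% = 0.00975.
At £385.00/mo: n = ⌈−ln(1 − rB₀/P)/ln(1+r)⌉ = 25 payments (last £91.64); total interest = total paid − £8,275.00 = £1,056.64.
At £405.00/mo: 23 payments (last £363.29); total interest £998.29.
Interest saved = £1,056.64 − £998.29 = £58.35.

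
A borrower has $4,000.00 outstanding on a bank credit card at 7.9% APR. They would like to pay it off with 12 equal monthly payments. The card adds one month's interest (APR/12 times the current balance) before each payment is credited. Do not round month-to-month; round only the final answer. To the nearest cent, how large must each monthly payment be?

Monthly rate r = 7.9%/12 = 0.658333% = 0.00658333.
Level-payment amortization: P = B₀·r / (1 − (1+r)^(−n)) = 4000.00·0.00658333 / (1 − 1.00658^(−12)).
Denominator 1 − (1+r)^(−12) = 0.0757208051.
P = 26.3333 / 0.0757208051 ≈ 347.77.

$347.77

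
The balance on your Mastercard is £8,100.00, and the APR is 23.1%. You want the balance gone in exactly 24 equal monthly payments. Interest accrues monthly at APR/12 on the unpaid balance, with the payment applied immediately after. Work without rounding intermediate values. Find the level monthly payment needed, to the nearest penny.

Monthly rate r = 23.1%/12 = 1.925% = 0.01925.
Level-payment amortization: P = B₀·r / (1 − (1+r)^(−n)) = 8100.00·0.01925 / (1 − 1.01925^(−24)).
Denominator 1 − (1+r)^(−24) = 0.367205469.
P = 155.925 / 0.367205469 ≈ 424.63.

£424.63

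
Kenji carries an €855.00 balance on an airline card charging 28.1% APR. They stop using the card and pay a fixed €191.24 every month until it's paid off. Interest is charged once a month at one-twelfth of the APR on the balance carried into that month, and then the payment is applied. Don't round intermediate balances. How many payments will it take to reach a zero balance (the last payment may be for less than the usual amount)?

Monthly rate r = 28.1%/12 = 2.34167% = 0.0234167.
Recurrence: B ← B·(1+r) − €191.24.
Month 1: interest €20.02; balance after payment €683.78.
Month 2: interest €16.01; balance after payment €508.55.
Month 3: interest €11.91; balance after payment €329.22.
Month 4: interest €7.71; balance after payment €145.69.
Month 5: interest €3.41; balance after payment €0.00.

5 months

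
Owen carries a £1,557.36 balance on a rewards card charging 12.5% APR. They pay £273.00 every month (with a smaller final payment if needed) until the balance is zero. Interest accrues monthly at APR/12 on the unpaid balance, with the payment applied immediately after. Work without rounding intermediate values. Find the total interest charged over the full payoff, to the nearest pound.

Monthly rate r = 12.5%/12 = 1.04167% = 0.0104167.
Payoff takes n = ⌈−ln(1 − rB₀/P)/ln(1+r)⌉ = ⌈5.912⌉ = 6 payments; the last is £249.01.
Total paid = 5·£273.00 + £249.01 = £1,614.01.
Total interest = total paid − principal = £1,614.01 − £1,557.36 = £56.65.

£57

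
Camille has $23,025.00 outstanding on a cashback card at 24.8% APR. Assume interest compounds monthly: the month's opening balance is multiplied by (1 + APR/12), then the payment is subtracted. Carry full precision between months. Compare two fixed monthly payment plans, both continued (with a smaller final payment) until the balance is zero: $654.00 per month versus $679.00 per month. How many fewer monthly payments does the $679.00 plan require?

5 fewer payments

Monthly rate r = 24.8%/12 = 2.06667% = 0.0206667.
At $654.00/mo: n = ⌈−ln(1 − rB₀/P)/ln(1+r)⌉ = 64 payments (last $377.39); total interest = total paid − $23,025.00 = $18,554.39.
At $679.00/mo: 59 payments (last $671.51); total interest $17,028.51.
Payments saved = 64 − 59 = 5.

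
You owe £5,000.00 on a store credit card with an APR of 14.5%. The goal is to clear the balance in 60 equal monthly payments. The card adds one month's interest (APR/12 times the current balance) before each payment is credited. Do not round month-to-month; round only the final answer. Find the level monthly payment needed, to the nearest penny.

£117.64

Monthly rate r = 14.5%/12 = 1.20833% = 0.0120833.
Level-payment amortization: P = B₀·r / (1 − (1+r)^(−n)) = 5000.00·0.0120833 / (1 − 1.01208^(−60)).
Denominator 1 − (1+r)^(−60) = 0.513566346.
P = 60.4167 / 0.513566346 ≈ 117.64.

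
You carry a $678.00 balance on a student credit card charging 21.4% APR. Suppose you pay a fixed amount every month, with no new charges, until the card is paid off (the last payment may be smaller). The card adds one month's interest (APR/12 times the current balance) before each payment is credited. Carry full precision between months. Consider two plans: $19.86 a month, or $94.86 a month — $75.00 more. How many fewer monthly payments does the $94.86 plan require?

Monthly rate r = 21.4%/12 = 1.78333% = 0.0178333.
At $19.86/mo: n = ⌈−ln(1 − rB₀/P)/ln(1+r)⌉ = 54 payments (last $1.96); total interest = total paid − $678.00 = $376.54.
At $94.86/mo: 8 payments (last $67.87); total interest $53.89.
Payments saved = 54 − 8 = 46.

46 fewer payments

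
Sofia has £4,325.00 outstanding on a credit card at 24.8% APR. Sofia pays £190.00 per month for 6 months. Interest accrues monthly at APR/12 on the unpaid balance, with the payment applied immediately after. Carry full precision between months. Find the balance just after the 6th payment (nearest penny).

Monthly rate r = 24.8%/12 = 2.06667% = 0.0206667.
Each month: B ← B·(1+r) − £190.00.
Month 1: interest £89.38; balance after payment £4,224.38.
Month 2: interest £87.30; balance after payment £4,121.69.
Month 3: interest £85.18; balance after payment £4,016.87.
Month 4: interest £83.02; balance after payment £3,909.88.
Month 5: interest £80.80; balance after payment £3,800.69.
Month 6: interest £78.55; balance after payment £3,689.24.

£3,689.24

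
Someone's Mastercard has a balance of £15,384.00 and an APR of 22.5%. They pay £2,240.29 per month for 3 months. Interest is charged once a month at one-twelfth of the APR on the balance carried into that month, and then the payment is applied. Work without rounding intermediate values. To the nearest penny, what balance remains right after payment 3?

£9,418.00

Monthly rate r = 22.5%/12 = 1.875% = 0.01875.
Each month: B ← B·(1+r) − £2,240.29.
Month 1: interest £288.45; balance after payment £13,432.16.
Month 2: interest £251.85; balance after payment £11,443.72.
Month 3: interest £214.57; balance after payment £9,418.00.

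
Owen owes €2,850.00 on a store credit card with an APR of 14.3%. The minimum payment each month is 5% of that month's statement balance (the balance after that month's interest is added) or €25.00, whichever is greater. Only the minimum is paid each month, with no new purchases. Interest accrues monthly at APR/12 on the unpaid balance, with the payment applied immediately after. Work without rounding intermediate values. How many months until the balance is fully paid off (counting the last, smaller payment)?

68 months

Monthly rate r = 14.3%/12 = 1.19167% = 0.0119167.
While 5% of the post-interest balance exceeds €25.00, each month B ← (B·(1+r))·(1 − 0.05), i.e. B shrinks by the factor (1+r)·0.95 = 0.96132.
This holds for months 1–45. Entering month 46 the balance is €482.97; 5% of the post-interest balance is now below €25.00, so the flat €25.00 minimum applies from here.
From month 46 a fixed €25.00 at rate r clears €482.97 in 23 more payments. Total: 45 + 23 = 68 months.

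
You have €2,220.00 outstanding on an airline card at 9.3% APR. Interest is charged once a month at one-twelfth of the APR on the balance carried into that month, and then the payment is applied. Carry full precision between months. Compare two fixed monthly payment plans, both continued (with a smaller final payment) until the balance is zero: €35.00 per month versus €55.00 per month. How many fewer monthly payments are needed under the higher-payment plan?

39 fewer payments

Monthly rate r = 9.3%/12 = 0.775% = 0.00775.
At €35.00/mo: n = ⌈−ln(1 − rB₀/P)/ln(1+r)⌉ = 88 payments (last €21.70); total interest = total paid − €2,220.00 = €846.70.
At €55.00/mo: 49 payments (last €32.75); total interest €452.75.
Payments saved = 88 − 49 = 39.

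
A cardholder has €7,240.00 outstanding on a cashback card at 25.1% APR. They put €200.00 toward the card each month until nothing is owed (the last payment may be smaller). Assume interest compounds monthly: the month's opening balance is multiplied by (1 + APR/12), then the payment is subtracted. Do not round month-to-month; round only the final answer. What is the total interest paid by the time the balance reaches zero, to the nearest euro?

Monthly rate r = 25.1%/12 = 2.09167% = 0.0209167.
Payoff takes n = ⌈−ln(1 − rB₀/P)/ln(1+r)⌉ = ⌈68.376⌉ = 69 payments; the last is €75.71.
Total paid = 68·€200.00 + €75.71 = €13,675.71.
Total interest = total paid − principal = €13,675.71 − €7,240.00 = €6,435.71.

€6,436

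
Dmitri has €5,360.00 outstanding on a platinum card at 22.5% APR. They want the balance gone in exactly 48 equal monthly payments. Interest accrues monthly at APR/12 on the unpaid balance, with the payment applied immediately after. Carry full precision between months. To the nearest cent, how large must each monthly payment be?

Monthly rate r = 22.5%/12 = 1.875% = 0.01875.
Level-payment amortization: P = B₀·r / (1 − (1+r)^(−n)) = 5360.00·0.01875 / (1 − 1.01875^(−48)).
Denominator 1 − (1+r)^(−48) = 0.590028038.
P = 100.5 / 0.590028038 ≈ 170.33.

€170.33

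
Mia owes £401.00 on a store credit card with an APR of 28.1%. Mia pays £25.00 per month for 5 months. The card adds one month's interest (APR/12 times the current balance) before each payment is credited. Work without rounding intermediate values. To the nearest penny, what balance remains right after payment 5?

Monthly rate r = 28.1%/12 = 2.34167% = 0.0234167.
Each month: B ← B·(1+r) − £25.00.
Month 1: interest £9.39; balance after payment £385.39.
Month 2: interest £9.02; balance after payment £369.41.
Month 3: interest £8.65; balance after payment £353.07.
Month 4: interest £8.27; balance after payment £336.33.
Month 5: interest £7.88; balance after payment £319.21.

£319.21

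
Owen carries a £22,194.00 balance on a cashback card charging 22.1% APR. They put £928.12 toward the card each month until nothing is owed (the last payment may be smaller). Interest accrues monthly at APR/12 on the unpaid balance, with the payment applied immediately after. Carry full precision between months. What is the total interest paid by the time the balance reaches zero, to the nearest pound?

Monthly rate r = 22.1%/12 = 1.84167% = 0.0184167.
Payoff takes n = ⌈−ln(1 − rB₀/P)/ln(1+r)⌉ = ⌈31.811⌉ = 32 payments; the last is £754.06.
Total paid = 31·£928.12 + £754.06 = £29,525.78.
Total interest = total paid − principal = £29,525.78 − £22,194.00 = £7,331.78.

£7,332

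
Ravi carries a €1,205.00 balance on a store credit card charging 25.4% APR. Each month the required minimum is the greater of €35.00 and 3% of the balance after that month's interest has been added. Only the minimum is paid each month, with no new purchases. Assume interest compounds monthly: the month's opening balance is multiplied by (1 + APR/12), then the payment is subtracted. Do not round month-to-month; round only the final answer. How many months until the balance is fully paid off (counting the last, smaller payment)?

62 months

Monthly rate r = 25.4%/12 = 2.11667% = 0.0211667.
While 3% of the post-interest balance exceeds €35.00, each month B ← (B·(1+r))·(1 − 0.03), i.e. B shrinks by the factor (1+r)·0.97 = 0.99053.
This holds for months 1–6. Entering month 7 the balance is €1,138.14; 3% of the post-interest balance is now below €35.00, so the flat €35.00 minimum applies from here.
From month 7 a fixed €35.00 at rate r clears €1,138.14 in 56 more payments. Total: 6 + 56 = 62 months.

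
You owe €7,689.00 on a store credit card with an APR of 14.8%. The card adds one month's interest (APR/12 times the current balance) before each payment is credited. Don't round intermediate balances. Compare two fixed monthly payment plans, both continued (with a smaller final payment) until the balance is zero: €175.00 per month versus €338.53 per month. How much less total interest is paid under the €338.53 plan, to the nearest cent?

Monthly rate r = 14.8%/12 = 1.23333% = 0.0123333.
At €175.00/mo: n = ⌈−ln(1 − rB₀/P)/ln(1+r)⌉ = 64 payments (last €120.18); total interest = total paid − €7,689.00 = €3,456.18.
At €338.53/mo: 27 payments (last €275.76); total interest €1,388.54.
Interest saved = €3,456.18 − €1,388.54 = €2,067.64.

€2,067.64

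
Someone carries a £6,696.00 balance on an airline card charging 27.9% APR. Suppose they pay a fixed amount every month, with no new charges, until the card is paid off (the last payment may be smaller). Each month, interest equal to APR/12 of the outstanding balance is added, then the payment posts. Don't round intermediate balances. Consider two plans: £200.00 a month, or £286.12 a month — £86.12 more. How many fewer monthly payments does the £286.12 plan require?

31 fewer payments

Monthly rate r = 27.9%/12 = 2.325% = 0.02325.
At £200.00/mo: n = ⌈−ln(1 − rB₀/P)/ln(1+r)⌉ = 66 payments (last £113.49); total interest = total paid − £6,696.00 = £6,417.49.
At £286.12/mo: 35 payments (last £51.06); total interest £3,083.14.
Payments saved = 66 − 35 = 31.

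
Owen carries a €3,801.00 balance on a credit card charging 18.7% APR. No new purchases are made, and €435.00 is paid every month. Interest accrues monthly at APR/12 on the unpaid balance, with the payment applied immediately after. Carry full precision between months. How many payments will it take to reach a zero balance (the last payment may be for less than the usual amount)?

10 months

Monthly rate r = 18.7%/12 = 1.55833% = 0.0155833.
Recurrence: B ← B·(1+r) − €435.00.
Month 1: interest €59.23; balance after payment €3,425.23.
Month 2: interest €53.38; balance after payment €3,043.61.
Closed form: n = −ln(1 − rB₀/P)/ln(1+r) = −ln(0.86383)/ln(1.01558) ≈ 9.466, so the balance reaches zero during payment 10.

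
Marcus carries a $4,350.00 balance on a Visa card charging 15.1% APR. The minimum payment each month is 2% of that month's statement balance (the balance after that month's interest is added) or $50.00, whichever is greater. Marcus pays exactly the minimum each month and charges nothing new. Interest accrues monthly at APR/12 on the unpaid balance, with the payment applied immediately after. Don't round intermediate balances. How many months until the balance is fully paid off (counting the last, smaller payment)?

152 months

Monthly rate r = 15.1%/12 = 1.25833% = 0.0125833.
While 2% of the post-interest balance exceeds $50.00, each month B ← (B·(1+r))·(1 − 0.02), i.e. B shrinks by the factor (1+r)·0.98 = 0.99233.
This holds for months 1–74. Entering month 75 the balance is $2,460.91; 2% of the post-interest balance is now below $50.00, so the flat $50.00 minimum applies from here.
From month 75 a fixed $50.00 at rate r clears $2,460.91 in 78 more payments. Total: 74 + 78 = 152 months.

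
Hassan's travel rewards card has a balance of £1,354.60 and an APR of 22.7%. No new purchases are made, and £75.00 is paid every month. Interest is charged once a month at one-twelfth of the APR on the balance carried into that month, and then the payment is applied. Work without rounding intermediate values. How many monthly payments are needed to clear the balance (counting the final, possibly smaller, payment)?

23 months

Monthly rate r = 22.7%/12 = 1.89167% = 0.0189167.
Recurrence: B ← B·(1+r) − £75.00.
Month 1: interest £25.62; balance after payment £1,305.22.
Month 2: interest £24.69; balance after payment £1,254.92.
Closed form: n = −ln(1 − rB₀/P)/ln(1+r) = −ln(0.65834)/ln(1.01892) ≈ 22.307, so the balance reaches zero during payment 23.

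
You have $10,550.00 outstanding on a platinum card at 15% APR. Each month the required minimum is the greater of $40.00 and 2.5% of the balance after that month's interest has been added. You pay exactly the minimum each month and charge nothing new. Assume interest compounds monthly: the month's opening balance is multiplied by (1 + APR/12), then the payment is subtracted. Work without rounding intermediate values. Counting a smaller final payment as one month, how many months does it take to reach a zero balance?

Monthly rate r = 15%/12 = 1.25% = 0.0125.
While 2.5% of the post-interest balance exceeds $40.00, each month B ← (B·(1+r))·(1 − 0.025), i.e. B shrinks by the factor (1+r)·0.975 = 0.98719.
This holds for months 1–148. Entering month 149 the balance is $1,564.59; 2.5% of the post-interest balance is now below $40.00, so the flat $40.00 minimum applies from here.
From month 149 a fixed $40.00 at rate r clears $1,564.59 in 55 more payments. Total: 148 + 55 = 203 months.

203 months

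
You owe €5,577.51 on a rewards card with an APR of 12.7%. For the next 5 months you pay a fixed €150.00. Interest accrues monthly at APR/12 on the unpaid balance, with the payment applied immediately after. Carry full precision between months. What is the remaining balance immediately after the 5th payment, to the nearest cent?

Monthly rate r = 12.7%/12 = 1.05833% = 0.0105833.
Each month: B ← B·(1+r) − €150.00.
Month 1: interest €59.03; balance after payment €5,486.54.
Month 2: interest €58.07; balance after payment €5,394.60.
Month 3: interest €57.09; balance after payment €5,301.70.
Month 4: interest €56.11; balance after payment €5,207.81.
Month 5: interest €55.12; balance after payment €5,112.92.

€5,112.92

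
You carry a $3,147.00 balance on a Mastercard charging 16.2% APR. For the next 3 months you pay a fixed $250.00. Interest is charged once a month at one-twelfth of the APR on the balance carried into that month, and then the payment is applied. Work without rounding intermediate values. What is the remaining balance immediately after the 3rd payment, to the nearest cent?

$2,516.01

Monthly rate r = 16.2%/12 = 1.35% = 0.0135.
Each month: B ← B·(1+r) − $250.00.
Month 1: interest $42.48; balance after payment $2,939.48.
Month 2: interest $39.68; balance after payment $2,729.17.
Month 3: interest $36.84; balance after payment $2,516.01.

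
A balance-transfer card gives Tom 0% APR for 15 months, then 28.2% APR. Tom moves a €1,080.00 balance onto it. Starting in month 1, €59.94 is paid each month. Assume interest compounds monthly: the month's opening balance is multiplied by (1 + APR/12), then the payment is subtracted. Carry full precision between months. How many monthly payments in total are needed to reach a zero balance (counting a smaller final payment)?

19 months

Promo months 1–15 at r₀ = 0%/12 = 0; months 16+ at r₁ = 28.2%/12 = 0.0235.
After month 15 (no interest yet): B = €1,080.00 − 15·€59.94 = €180.90.
Then at r₁ with €59.94/mo: n₂ = −ln(1 − r₁·B/P)/ln(1+r₁) ≈ 3.17 → 4 more payments.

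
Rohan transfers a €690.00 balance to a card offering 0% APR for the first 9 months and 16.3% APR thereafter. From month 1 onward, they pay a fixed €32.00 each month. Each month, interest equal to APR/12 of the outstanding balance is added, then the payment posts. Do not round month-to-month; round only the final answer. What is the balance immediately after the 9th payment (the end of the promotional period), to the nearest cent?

€402.00

Promo months 1–9 at r₀ = 0%/12 = 0; months 10+ at r₁ = 16.3%/12 = 0.0135833.
After month 9 (no interest yet): B = €690.00 − 9·€32.00 = €402.00.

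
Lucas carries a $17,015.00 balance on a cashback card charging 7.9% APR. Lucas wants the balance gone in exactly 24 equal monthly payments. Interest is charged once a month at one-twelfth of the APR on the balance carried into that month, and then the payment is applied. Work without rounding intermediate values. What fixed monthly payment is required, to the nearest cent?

$768.77

Monthly rate r = 7.9%/12 = 0.658333% = 0.00658333.
Level-payment amortization: P = B₀·r / (1 − (1+r)^(−n)) = 17015.00·0.00658333 / (1 − 1.00658^(−24)).
Denominator 1 − (1+r)^(−24) = 0.14570797.
P = 112.015 / 0.14570797 ≈ 768.77.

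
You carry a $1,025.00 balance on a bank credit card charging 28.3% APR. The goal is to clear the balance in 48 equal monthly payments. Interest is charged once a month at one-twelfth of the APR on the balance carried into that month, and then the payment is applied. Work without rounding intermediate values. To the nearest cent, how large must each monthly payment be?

$35.90

Monthly rate r = 28.3%/12 = 2.35833% = 0.0235833.
Level-payment amortization: P = B₀·r / (1 − (1+r)^(−n)) = 1025.00·0.0235833 / (1 − 1.02358^(−48)).
Denominator 1 − (1+r)^(−48) = 0.673347398.
P = 24.1729 / 0.673347398 ≈ 35.90.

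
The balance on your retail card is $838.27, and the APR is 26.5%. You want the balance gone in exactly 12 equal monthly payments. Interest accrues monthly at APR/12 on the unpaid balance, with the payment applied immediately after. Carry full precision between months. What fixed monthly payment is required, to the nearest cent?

$80.28

Monthly rate r = 26.5%/12 = 2.20833% = 0.0220833.
Level-payment amortization: P = B₀·r / (1 − (1+r)^(−n)) = 838.27·0.0220833 / (1 − 1.02208^(−12)).
Denominator 1 − (1+r)^(−12) = 0.230578492.
P = 18.5118 / 0.230578492 ≈ 80.28.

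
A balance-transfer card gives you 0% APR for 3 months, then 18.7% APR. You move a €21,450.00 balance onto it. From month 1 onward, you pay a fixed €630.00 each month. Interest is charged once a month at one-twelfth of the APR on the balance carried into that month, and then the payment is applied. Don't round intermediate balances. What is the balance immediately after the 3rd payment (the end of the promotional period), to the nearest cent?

Promo months 1–3 at r₀ = 0%/12 = 0; months 4+ at r₁ = 18.7%/12 = 0.0155833.
After month 3 (no interest yet): B = €21,450.00 − 3·€630.00 = €19,560.00.

€19,560.00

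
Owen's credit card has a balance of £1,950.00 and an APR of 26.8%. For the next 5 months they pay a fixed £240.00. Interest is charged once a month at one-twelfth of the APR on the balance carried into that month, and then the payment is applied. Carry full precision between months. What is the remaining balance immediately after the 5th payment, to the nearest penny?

Monthly rate r = 26.8%/12 = 2.23333% = 0.0223333.
Each month: B ← B·(1+r) − £240.00.
Month 1: interest £43.55; balance after payment £1,753.55.
Month 2: interest £39.16; balance after payment £1,552.71.
Month 3: interest £34.68; balance after payment £1,347.39.
Month 4: interest £30.09; balance after payment £1,137.48.
Month 5: interest £25.40; balance after payment £922.89.

£922.89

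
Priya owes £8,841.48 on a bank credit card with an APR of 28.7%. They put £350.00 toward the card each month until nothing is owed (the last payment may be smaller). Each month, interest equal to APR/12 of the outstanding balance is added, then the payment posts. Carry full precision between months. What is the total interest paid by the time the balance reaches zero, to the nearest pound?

£4,883

Monthly rate r = 28.7%/12 = 2.39167% = 0.0239167.
Payoff takes n = ⌈−ln(1 − rB₀/P)/ln(1+r)⌉ = ⌈39.211⌉ = 40 payments; the last is £74.65.
Total paid = 39·£350.00 + £74.65 = £13,724.65.
Total interest = total paid − principal = £13,724.65 − £8,841.48 = £4,883.17.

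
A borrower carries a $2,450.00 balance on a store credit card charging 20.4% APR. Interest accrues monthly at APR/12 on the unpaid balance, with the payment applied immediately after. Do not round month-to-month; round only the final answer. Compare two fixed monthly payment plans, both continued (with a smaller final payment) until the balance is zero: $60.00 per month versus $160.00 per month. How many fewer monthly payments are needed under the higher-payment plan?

53 fewer payments

Monthly rate r = 20.4%/12 = 1.7% = 0.017.
At $60.00/mo: n = ⌈−ln(1 − rB₀/P)/ln(1+r)⌉ = 71 payments (last $16.89); total interest = total paid − $2,450.00 = $1,766.89.
At $160.00/mo: 18 payments (last $142.09); total interest $412.09.
Payments saved = 71 − 18 = 53.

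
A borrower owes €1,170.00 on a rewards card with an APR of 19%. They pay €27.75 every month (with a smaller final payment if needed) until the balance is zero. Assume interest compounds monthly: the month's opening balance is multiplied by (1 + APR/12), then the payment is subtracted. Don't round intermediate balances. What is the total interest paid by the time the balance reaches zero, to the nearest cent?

€775.47

Monthly rate r = 19%/12 = 1.58333% = 0.0158333.
Payoff takes n = ⌈−ln(1 − rB₀/P)/ln(1+r)⌉ = ⌈70.106⌉ = 71 payments; the last is €2.97.
Total paid = 70·€27.75 + €2.97 = €1,945.47.
Total interest = total paid − principal = €1,945.47 − €1,170.00 = €775.47.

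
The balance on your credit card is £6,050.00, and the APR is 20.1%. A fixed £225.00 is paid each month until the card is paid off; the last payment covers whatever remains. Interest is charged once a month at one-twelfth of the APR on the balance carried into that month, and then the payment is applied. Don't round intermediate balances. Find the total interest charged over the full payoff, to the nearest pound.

Monthly rate r = 20.1%/12 = 1.675% = 0.01675.
Payoff takes n = ⌈−ln(1 − rB₀/P)/ln(1+r)⌉ = ⌈36.032⌉ = 37 payments; the last is £7.36.
Total paid = 36·£225.00 + £7.36 = £8,107.36.
Total interest = total paid − principal = £8,107.36 − £6,050.00 = £2,057.36.

£2,057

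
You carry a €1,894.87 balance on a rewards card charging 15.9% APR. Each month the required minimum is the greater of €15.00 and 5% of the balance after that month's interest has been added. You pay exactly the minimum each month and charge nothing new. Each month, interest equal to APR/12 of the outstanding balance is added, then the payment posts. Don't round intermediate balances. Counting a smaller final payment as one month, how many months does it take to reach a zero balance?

72 months

Monthly rate r = 15.9%/12 = 1.325% = 0.01325.
While 5% of the post-interest balance exceeds €15.00, each month B ← (B·(1+r))·(1 − 0.05), i.e. B shrinks by the factor (1+r)·0.95 = 0.96259.
This holds for months 1–49. Entering month 50 the balance is €292.52; 5% of the post-interest balance is now below €15.00, so the flat €15.00 minimum applies from here.
From month 50 a fixed €15.00 at rate r clears €292.52 in 23 more payments. Total: 49 + 23 = 72 months.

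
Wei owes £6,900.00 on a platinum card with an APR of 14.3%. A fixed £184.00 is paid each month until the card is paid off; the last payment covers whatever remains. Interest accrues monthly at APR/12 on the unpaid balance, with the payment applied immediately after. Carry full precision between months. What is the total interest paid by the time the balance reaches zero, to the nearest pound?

Monthly rate r = 14.3%/12 = 1.19167% = 0.0119167.
Payoff takes n = ⌈−ln(1 − rB₀/P)/ln(1+r)⌉ = ⌈49.988⌉ = 50 payments; the last is £181.84.
Total paid = 49·£184.00 + £181.84 = £9,197.84.
Total interest = total paid − principal = £9,197.84 − £6,900.00 = £2,297.84.

£2,298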